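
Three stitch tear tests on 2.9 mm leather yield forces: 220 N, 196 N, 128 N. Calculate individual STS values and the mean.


STS1 = 75.9 N/mm
STS2 = 67.6 N/mm
STS3 = 44.1 N/mm
Mean = 62.5 N/mm


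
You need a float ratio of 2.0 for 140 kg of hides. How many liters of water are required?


280.0 L

Water = hide weight x target ratio
Water = 140 x 2.0 = 280.0 L


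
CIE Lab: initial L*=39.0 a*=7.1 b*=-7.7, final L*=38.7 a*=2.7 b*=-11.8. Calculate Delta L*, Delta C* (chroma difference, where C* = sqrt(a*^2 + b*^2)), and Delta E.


Delta L* = -0.3
Delta C* = 1.63
Delta E = 6.02

Delta L* = 38.7 - 39.0 = -0.3
C1* = sqrt((7.1)^2 + (-7.7)^2) = 10.474
C2* = sqrt((2.7)^2 + (-11.8)^2) = 12.105
Delta C* = 12.105 - 10.474 = 1.63
Delta E = sqrt((-0.3)^2 + (-4.4)^2 + (-4.1)^2) = 6.02


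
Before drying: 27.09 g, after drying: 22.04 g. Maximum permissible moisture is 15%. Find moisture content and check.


MC = (27.09 - 22.04) / 27.09 x 100 = 18.6%
Maximum: 15%
Acceptable: No


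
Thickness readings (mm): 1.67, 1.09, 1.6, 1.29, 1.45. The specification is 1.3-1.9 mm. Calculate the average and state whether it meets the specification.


Average = 1.42 mm
Within specification: Yes


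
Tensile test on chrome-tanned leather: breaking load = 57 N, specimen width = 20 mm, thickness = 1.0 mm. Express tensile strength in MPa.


2.85 MPa

Cross-section = 20 x 1.0 = 20.0 mm^2
TS = 57 / 20.0 = 2.85 MPa
(1 N/mm^2 = 1 MPa)


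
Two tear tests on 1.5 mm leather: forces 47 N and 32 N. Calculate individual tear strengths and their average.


Tear 1 = 31.3 N/mm
Tear 2 = 21.3 N/mm
Average = 26.3 N/mm

Tear 1 = 47 / 1.5 = 31.3 N/mm
Tear 2 = 32 / 1.5 = 21.3 N/mm
Average = (31.3 + 21.3) / 2 = 26.3 N/mm


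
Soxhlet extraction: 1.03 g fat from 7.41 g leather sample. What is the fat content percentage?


13.9%


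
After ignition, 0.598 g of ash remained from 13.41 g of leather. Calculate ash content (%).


4.46%

Ash% = 0.598 / 13.41 x 100
Ash% = 4.46%


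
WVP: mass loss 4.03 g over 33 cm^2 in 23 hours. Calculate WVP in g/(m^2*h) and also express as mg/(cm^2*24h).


WVP = 53.10 g/(m^2*h)
Daily rate = 127.43 mg/(cm^2*24h)

WVP = 4.03 / (33 x 23) x 10000 = 53.10 g/(m^2*h)
Mass loss in mg = 4.03 x 1000 = 4030 mg
Per cm^2 per 24h in mg: 4030 x 24 / (33 x 23) = 96720 / 759 = 127.43 mg/(cm^2*24h)


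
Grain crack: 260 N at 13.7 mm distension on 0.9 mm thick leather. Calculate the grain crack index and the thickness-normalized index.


Crack index = 260 / 13.7 = 19.0 N/mm
Normalized = 19.0 / 0.9 = 21.1 N/mm per mm


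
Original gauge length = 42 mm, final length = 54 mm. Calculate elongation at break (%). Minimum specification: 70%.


Elongation = 28.6%
Meets spec: No


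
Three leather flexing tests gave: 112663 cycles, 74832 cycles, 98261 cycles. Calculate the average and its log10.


Average = (112663 + 74832 + 98261) / 3 = 95252 cycles
log10(95252) = 4.98


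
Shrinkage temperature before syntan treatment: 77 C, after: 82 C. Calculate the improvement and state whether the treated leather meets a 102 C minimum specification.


Improvement = 5 C
Meets 102 C spec: No


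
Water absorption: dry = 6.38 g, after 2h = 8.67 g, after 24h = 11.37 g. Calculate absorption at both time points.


2h absorption = 35.9%
24h absorption = 78.2%

WA (2h) = (8.67 - 6.38) / 6.38 x 100 = 35.9%
WA (24h) = (11.37 - 6.38) / 6.38 x 100 = 78.2%


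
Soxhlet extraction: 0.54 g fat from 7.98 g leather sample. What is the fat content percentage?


6.8%


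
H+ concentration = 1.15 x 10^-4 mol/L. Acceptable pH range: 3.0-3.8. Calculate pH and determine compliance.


pH = 3.94
Compliant: No

pH = -log10(1.15 x 10^-4) = 3.94
Range: 3.0 to 3.8
Compliant: No


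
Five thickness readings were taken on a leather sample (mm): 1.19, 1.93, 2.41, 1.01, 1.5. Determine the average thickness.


Sum = 1.19 + 1.93 + 2.41 + 1.01 + 1.5 = 8.04
Average = 8.04 / 5 = 1.61 mm


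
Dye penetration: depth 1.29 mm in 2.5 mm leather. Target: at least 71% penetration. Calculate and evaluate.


Penetration = 1.29 / 2.5 x 100 = 51.6%
Target: 71%
Meets target: No


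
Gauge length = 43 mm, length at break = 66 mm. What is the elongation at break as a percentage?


Extension = 66 - 43 = 23 mm
Elongation = 23 / 43 x 100 = 53.5%


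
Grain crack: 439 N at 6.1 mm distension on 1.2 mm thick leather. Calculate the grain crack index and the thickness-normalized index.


Crack index = 439 / 6.1 = 72.0 N/mm
Normalized = 72.0 / 1.2 = 60.0 N/mm per mm


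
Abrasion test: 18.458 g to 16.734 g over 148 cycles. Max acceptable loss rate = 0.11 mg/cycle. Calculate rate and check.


Rate = 11.649 mg/cycle
Passes: No

Loss = 18.458 - 16.734 = 1.724 g
Rate = 1.724 g / 148 cycles x 1000 = 11.649 mg/cycle
Max = 0.11 mg/cycle
Passes: No


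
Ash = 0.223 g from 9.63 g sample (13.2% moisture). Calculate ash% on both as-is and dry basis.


As-is ash = 2.32%
Dry-basis ash = 2.67%

As-is ash% = 0.223 / 9.63 x 100 = 2.32%
Dry mass = 9.63 x (100 - 13.2) / 100 = 8.35884 g
Dry-basis ash% = 0.223 / 8.35884 x 100 = 2.67%


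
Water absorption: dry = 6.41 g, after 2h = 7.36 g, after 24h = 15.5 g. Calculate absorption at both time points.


2h absorption = 14.8%
24h absorption = 141.8%


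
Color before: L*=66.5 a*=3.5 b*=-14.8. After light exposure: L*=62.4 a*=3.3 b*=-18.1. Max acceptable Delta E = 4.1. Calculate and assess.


Delta E = 5.27
Passes: No


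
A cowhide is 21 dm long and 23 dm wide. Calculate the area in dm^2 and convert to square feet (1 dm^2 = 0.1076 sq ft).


Area = 21 x 23 = 483 dm^2
Conversion: 483 x 0.1076 = 51.97 sq ft


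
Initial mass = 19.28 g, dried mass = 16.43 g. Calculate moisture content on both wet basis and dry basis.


Wet basis = 14.8%
Dry basis = 17.3%

Moisture lost = 19.28 - 16.43 = 2.85 g
Wet basis MC = 2.85 / 19.28 x 100 = 14.8%
Dry basis MC = 2.85 / 16.43 x 100 = 17.3%


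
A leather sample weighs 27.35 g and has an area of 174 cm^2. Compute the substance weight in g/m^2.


1571.8 g/m^2

Substance weight = mass / area x 10000
SW = 27.35 / 174 x 10000
SW = 1571.8 g/m^2


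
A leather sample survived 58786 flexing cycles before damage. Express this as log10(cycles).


log10(58786) = 4.77


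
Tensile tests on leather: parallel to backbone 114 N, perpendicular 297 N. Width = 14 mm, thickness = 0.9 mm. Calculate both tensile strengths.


Area = 14 x 0.9 = 12.6 mm^2
TS (parallel) = 114 / 12.6 = 9.05 N/mm^2
TS (perpendicular) = 297 / 12.6 = 23.57 N/mm^2


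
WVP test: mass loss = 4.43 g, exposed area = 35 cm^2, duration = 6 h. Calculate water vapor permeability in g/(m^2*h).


210.95 g/(m^2*h)


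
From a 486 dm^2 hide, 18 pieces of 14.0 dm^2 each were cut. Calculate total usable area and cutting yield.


Usable area = 252.0 dm^2
Yield = 51.9%

Total usable = 18 x 14.0 = 252.0 dm^2
Yield = 252.0 / 486 x 100 = 51.9%


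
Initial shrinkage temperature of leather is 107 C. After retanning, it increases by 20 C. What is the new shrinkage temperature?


New Ts = 107 + 20 = 127 C


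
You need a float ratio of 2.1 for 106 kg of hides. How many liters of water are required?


222.6 L

Water = hide weight x target ratio
Water = 106 x 2.1 = 222.6 L


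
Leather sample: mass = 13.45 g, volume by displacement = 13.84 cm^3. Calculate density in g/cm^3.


0.972 g/cm^3


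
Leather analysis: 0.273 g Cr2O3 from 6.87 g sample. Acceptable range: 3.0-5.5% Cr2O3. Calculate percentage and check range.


Cr2O3% = 0.273 / 6.87 x 100 = 3.97%
Acceptable range: 3.0 to 5.5%
Within range: Yes


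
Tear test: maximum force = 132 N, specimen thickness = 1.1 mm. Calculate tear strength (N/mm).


Tear strength = force / thickness
Tear = 132 / 1.1 = 120.0 N/mm


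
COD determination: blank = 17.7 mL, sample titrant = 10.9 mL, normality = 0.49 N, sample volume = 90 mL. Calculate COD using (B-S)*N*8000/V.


COD = (17.7 - 10.9) x 0.49 x 8000 / 90
COD = 6.8 x 0.49 x 8000 / 90
COD = 296.2 mg/L


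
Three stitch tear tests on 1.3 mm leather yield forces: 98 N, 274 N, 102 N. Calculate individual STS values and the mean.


STS1 = 75.4 N/mm
STS2 = 210.8 N/mm
STS3 = 78.5 N/mm
Mean = 121.6 N/mm


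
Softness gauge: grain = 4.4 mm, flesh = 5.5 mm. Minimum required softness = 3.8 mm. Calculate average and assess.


Average = (4.4 + 5.5) / 2 = 4.95 mm
Minimum = 3.8 mm
Meets requirement: Yes


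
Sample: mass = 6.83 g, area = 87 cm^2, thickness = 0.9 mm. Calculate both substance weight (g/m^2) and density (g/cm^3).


SW = 6.83 / 87 x 10000 = 785.1 g/m^2
Volume = 87 x 0.9 / 10 = 7.83 cm^3
Density = 6.83 / 7.83 = 0.872 g/cm^3


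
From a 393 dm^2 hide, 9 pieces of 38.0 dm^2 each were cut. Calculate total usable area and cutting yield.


Total usable = 9 x 38.0 = 342.0 dm^2
Yield = 342.0 / 393 x 100 = 87.0%


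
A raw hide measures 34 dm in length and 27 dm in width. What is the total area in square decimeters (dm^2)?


Area = length x width
Area = 34 x 27 = 918 dm^2


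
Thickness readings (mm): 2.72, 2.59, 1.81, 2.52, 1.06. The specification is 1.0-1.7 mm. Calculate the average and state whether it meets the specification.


Average = 2.14 mm
Within specification: No


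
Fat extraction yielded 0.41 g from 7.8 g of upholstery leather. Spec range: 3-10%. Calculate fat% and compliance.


Fat% = 0.41 / 7.8 x 100 = 5.3%
Spec range: 3-10%
Compliant: Yes


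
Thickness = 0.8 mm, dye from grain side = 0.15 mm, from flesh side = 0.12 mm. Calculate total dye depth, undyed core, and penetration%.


Total dyed = 0.27 mm
Undyed core = 0.53 mm
Penetration = 33.8%


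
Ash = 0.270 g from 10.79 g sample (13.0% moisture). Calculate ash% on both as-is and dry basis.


As-is ash = 2.50%
Dry-basis ash = 2.88%


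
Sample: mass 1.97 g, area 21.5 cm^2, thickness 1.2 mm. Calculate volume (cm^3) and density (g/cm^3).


Thickness in cm = 1.2 / 10 = 0.12 cm
Volume = 21.5 x 0.12 = 2.580 cm^3
Density = 1.97 / 2.580 = 0.764 g/cm^3


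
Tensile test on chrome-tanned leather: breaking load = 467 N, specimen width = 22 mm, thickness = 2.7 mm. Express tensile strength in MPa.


Cross-section = 22 x 2.7 = 59.4 mm^2
TS = 467 / 59.4 = 7.86 MPa
(1 N/mm^2 = 1 MPa)


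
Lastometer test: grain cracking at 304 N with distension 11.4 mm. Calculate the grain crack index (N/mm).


26.7 N/mm


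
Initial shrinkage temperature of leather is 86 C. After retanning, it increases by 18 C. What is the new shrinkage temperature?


New Ts = 86 + 18 = 104 C


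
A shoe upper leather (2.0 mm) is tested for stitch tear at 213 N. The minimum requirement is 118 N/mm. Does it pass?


STS = 213 / 2.0 = 106.5 N/mm
Minimum required: 118 N/mm
Passes: No


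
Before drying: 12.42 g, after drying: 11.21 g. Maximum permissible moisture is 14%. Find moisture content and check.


Moisture content = 9.7%
Acceptable: Yes

MC = (12.42 - 11.21) / 12.42 x 100 = 9.7%
Maximum: 14%
Acceptable: Yes


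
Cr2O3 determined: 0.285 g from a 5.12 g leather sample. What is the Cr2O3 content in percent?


Cr2O3% = 0.285 / 5.12 x 100
Cr2O3% = 5.57%


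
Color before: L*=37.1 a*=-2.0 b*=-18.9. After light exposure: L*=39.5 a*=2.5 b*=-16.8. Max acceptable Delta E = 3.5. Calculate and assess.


Delta E = 5.52
Passes: No


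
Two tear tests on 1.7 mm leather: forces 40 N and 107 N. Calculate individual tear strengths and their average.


Tear 1 = 40 / 1.7 = 23.5 N/mm
Tear 2 = 107 / 1.7 = 62.9 N/mm
Average = (23.5 + 62.9) / 2 = 43.2 N/mm


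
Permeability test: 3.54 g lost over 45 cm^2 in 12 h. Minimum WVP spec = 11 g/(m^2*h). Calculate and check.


WVP = 65.56 g/(m^2*h)
Meets specification: Yes


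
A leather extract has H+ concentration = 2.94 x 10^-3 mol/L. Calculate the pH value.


pH = 2.53

pH = -log10[H+]
pH = -log10(2.94 x 10^-3) = 2.53


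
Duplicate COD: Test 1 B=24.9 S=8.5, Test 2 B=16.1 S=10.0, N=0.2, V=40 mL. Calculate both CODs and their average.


COD1 = (24.9 - 8.5) x 0.2 x 8000 / 40 = 656.0 mg/L
COD2 = (16.1 - 10.0) x 0.2 x 8000 / 40 = 244.0 mg/L
Average = (656.0 + 244.0) / 2 = 450.0 mg/L


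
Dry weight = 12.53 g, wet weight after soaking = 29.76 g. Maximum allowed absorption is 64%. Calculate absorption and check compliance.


WA = (29.76 - 12.53) / 12.53 x 100 = 137.5%
Maximum allowed: 64%
Compliant: No


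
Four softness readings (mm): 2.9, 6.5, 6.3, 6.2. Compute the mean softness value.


Sum = 2.9 + 6.5 + 6.3 + 6.2
Mean = 21.9 / 4 = 5.48 mm


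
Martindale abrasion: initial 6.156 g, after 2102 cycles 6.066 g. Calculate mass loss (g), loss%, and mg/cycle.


Loss = 6.156 - 6.066 = 0.090 g
Loss% = 0.090 / 6.156 x 100 = 1.46%
Rate = 0.090 / 2102 x 1000 = 0.043 mg/cycle


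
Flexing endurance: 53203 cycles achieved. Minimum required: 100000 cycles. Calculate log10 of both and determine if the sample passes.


log10(53203) = 4.73
log10(100000) = 5.00
Passes: No


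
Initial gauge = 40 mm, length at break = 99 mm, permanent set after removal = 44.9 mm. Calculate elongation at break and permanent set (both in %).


Elongation at break = 147.5%
Permanent set = 12.3%


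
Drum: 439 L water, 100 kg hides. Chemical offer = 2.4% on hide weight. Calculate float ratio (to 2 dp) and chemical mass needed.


Float ratio = 439 / 100 = 4.39
Chemical = 100 x 2.4 / 100 = 2.4 kg


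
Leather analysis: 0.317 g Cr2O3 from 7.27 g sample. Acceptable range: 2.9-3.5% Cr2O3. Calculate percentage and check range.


Cr2O3 = 4.36%
Within range: No

Cr2O3% = 0.317 / 7.27 x 100 = 4.36%
Acceptable range: 2.9 to 3.5%
Within range: No


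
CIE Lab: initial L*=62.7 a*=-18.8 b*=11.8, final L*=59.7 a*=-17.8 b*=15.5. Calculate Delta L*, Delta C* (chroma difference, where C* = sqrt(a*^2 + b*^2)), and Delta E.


Delta L* = -3.0
Delta C* = 1.41
Delta E = 4.87


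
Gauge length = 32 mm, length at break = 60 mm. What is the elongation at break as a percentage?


Extension = 60 - 32 = 28 mm
Elongation = 28 / 32 x 100 = 87.5%


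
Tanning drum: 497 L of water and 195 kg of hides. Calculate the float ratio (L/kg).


Float ratio = water / hide weight
Ratio = 497 / 195 = 2.5


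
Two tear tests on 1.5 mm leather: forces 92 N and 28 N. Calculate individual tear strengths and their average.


Tear 1 = 61.3 N/mm
Tear 2 = 18.7 N/mm
Average = 40.0 N/mm

Tear 1 = 92 / 1.5 = 61.3 N/mm
Tear 2 = 28 / 1.5 = 18.7 N/mm
Average = (61.3 + 18.7) / 2 = 40.0 N/mm


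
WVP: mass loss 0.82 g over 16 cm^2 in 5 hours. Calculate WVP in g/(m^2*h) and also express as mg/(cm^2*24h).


WVP = 0.82 / (16 x 5) x 10000 = 102.50 g/(m^2*h)
Mass loss in mg = 0.82 x 1000 = 820 mg
Per cm^2 per 24h in mg: 820 x 24 / (16 x 5) = 19680 / 80 = 246.00 mg/(cm^2*24h)


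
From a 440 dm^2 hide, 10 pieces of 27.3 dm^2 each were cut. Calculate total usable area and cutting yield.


Total usable = 10 x 27.3 = 273.0 dm^2
Yield = 273.0 / 440 x 100 = 62.0%


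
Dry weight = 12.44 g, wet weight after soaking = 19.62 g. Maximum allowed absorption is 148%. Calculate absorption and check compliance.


Absorption = 57.7%
Compliant: Yes

WA = (19.62 - 12.44) / 12.44 x 100 = 57.7%
Maximum allowed: 148%
Compliant: Yes


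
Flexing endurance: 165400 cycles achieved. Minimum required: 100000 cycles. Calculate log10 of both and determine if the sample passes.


Achieved: log10 = 5.22
Required: log10 = 5.00
Passes: Yes

log10(165400) = 5.22
log10(100000) = 5.00
Passes: Yes


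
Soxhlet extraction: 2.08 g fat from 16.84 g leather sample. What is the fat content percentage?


12.4%

Fat content = 2.08 / 16.84 x 100
Fat = 12.4%


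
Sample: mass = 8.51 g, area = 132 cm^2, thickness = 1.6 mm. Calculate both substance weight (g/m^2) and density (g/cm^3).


Substance weight = 644.7 g/m^2
Density = 0.403 g/cm^3

SW = 8.51 / 132 x 10000 = 644.7 g/m^2
Volume = 132 x 1.6 / 10 = 21.12 cm^3
Density = 8.51 / 21.12 = 0.403 g/cm^3


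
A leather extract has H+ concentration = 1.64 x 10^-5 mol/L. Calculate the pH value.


pH = -log10[H+]
pH = -log10(1.64 x 10^-5) = 4.79


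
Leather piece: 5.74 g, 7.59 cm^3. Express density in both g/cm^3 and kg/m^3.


0.756 g/cm^3
756 kg/m^3

Density = 5.74 / 7.59 = 0.756 g/cm^3
Convert: 0.756 x 1000 = 756 kg/m^3


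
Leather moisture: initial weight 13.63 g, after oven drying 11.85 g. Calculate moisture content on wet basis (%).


13.1%

Moisture = 13.63 - 11.85 = 1.78 g
MC = 1.78 / 13.63 x 100 = 13.1%


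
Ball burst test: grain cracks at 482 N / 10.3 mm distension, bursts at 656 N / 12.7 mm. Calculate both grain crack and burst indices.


Crack index = 46.8 N/mm
Burst index = 51.7 N/mm

Crack index = 482 / 10.3 = 46.8 N/mm
Burst index = 656 / 12.7 = 51.7 N/mm


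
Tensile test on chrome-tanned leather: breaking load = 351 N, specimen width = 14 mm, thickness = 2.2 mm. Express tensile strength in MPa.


11.40 MPa

Cross-section = 14 x 2.2 = 30.8 mm^2
TS = 351 / 30.8 = 11.40 MPa
(1 N/mm^2 = 1 MPa)


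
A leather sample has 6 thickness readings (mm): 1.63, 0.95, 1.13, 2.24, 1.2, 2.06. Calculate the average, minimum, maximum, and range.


Average = 1.54 mm
Min = 0.95 mm
Max = 2.24 mm
Range = 1.29 mm

Sum = 9.21
Average = 9.21 / 6 = 1.54 mm
Minimum = 0.95 mm
Maximum = 2.24 mm
Range = 2.24 - 0.95 = 1.29 mm


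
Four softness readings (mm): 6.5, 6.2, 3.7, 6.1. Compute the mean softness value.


Sum = 6.5 + 6.2 + 3.7 + 6.1
Mean = 22.5 / 4 = 5.63 mm


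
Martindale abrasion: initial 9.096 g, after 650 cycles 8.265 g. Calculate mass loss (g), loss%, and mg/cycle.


Loss = 9.096 - 8.265 = 0.831 g
Loss% = 0.831 / 9.096 x 100 = 9.14%
Rate = 0.831 / 650 x 1000 = 1.278 mg/cycle


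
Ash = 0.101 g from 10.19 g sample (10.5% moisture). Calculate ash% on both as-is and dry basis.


As-is ash% = 0.101 / 10.19 x 100 = 0.99%
Dry mass = 10.19 x (100 - 10.5) / 100 = 9.12005 g
Dry-basis ash% = 0.101 / 9.12005 x 100 = 1.11%


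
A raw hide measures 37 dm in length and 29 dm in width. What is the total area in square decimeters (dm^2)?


1073 dm^2

Area = length x width
Area = 37 x 29 = 1073 dm^2


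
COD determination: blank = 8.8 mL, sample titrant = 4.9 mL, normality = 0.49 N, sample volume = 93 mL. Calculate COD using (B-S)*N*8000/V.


164.4 mg/L

COD = (8.8 - 4.9) x 0.49 x 8000 / 93
COD = 3.9 x 0.49 x 8000 / 93
COD = 164.4 mg/L


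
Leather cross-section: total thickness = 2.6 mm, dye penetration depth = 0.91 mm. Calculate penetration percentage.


Penetration% = 0.91 / 2.6 x 100
Penetration = 35.0%


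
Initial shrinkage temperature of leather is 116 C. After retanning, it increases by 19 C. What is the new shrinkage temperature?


New Ts = 116 + 19 = 135 C


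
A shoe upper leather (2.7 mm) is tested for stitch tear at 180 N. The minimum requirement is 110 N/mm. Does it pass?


STS = 66.7 N/mm
Passes: No

STS = 180 / 2.7 = 66.7 N/mm
Minimum required: 110 N/mm
Passes: No


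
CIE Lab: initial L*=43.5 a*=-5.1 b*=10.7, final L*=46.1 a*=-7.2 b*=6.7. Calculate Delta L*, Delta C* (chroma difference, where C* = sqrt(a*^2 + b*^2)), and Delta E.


Delta L* = 46.1 - 43.5 = 2.6
C1* = sqrt((-5.1)^2 + (10.7)^2) = 11.853
C2* = sqrt((-7.2)^2 + (6.7)^2) = 9.835
Delta C* = 9.835 - 11.853 = -2.02
Delta E = sqrt((2.6)^2 + (-2.1)^2 + (-4.0)^2) = 5.21


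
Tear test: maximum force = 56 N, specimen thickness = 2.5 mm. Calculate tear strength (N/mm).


22.4 N/mm

Tear strength = force / thickness
Tear = 56 / 2.5 = 22.4 N/mm


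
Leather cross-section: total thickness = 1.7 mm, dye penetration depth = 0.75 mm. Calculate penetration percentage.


Penetration% = 0.75 / 1.7 x 100
Penetration = 44.1%


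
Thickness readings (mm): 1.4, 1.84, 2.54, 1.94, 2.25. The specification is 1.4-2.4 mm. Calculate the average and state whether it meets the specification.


Average = 1.99 mm
Within specification: Yes

Sum = 9.97
Average = 9.97 / 5 = 1.99 mm
Specification range: 1.4 to 2.4 mm
Within spec: Yes


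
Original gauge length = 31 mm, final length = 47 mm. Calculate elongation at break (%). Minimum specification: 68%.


Elongation = 51.6%
Meets spec: No


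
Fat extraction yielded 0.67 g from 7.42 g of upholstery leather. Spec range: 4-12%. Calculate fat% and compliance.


Fat% = 0.67 / 7.42 x 100 = 9.0%
Spec range: 4-12%
Compliant: Yes


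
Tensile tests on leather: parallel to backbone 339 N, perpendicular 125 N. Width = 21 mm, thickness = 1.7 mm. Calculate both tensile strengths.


Area = 21 x 1.7 = 35.7 mm^2
TS (parallel) = 339 / 35.7 = 9.50 N/mm^2
TS (perpendicular) = 125 / 35.7 = 3.50 N/mm^2


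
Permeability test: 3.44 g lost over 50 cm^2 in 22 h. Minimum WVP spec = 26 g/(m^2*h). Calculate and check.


WVP = 3.44 / (50 x 22) x 10000 = 31.27 g/(m^2*h)
Minimum: 26 g/(m^2*h)
Meets spec: Yes


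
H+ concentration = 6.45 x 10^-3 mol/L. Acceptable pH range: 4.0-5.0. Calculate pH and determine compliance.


pH = 2.19
Compliant: No


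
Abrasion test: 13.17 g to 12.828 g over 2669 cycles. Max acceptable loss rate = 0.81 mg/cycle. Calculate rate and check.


Loss = 13.17 - 12.828 = 0.342 g
Rate = 0.342 g / 2669 cycles x 1000 = 0.128 mg/cycle
Max = 0.81 mg/cycle
Passes: Yes


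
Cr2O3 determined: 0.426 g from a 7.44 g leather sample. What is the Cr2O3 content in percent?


Cr2O3% = 0.426 / 7.44 x 100
Cr2O3% = 5.73%


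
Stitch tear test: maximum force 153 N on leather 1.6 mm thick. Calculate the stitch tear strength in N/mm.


Stitch tear strength = force / thickness
STS = 153 / 1.6 = 95.6 N/mm


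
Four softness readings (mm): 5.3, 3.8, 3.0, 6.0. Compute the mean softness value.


4.53 mm


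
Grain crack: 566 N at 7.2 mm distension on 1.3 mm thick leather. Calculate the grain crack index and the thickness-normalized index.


Crack index = 566 / 7.2 = 78.6 N/mm
Normalized = 78.6 / 1.3 = 60.5 N/mm per mm


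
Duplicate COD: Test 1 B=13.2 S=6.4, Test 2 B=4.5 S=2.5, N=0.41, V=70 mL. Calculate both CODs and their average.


COD1 = (13.2 - 6.4) x 0.41 x 8000 / 70 = 318.6 mg/L
COD2 = (4.5 - 2.5) x 0.41 x 8000 / 70 = 93.7 mg/L
Average = (318.6 + 93.7) / 2 = 206.2 mg/L


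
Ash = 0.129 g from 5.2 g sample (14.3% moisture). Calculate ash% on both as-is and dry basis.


As-is ash = 2.48%
Dry-basis ash = 2.89%

As-is ash% = 0.129 / 5.2 x 100 = 2.48%
Dry mass = 5.2 x (100 - 14.3) / 100 = 4.4564 g
Dry-basis ash% = 0.129 / 4.4564 x 100 = 2.89%


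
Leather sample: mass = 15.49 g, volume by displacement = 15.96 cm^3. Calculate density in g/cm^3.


0.971 g/cm^3

Density = mass / volume
Density = 15.49 / 15.96 = 0.971 g/cm^3


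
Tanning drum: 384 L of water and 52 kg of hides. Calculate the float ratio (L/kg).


Float ratio = water / hide weight
Ratio = 384 / 52 = 7.4


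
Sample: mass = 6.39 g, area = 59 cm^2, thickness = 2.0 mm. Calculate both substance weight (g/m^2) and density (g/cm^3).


Substance weight = 1083.1 g/m^2
Density = 0.542 g/cm^3


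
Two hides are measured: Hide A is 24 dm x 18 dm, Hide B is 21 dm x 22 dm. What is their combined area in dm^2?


894 dm^2


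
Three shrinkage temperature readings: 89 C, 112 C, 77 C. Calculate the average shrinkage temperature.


Average = (89 + 112 + 77) / 3
Average = 278 / 3 = 92.7 C


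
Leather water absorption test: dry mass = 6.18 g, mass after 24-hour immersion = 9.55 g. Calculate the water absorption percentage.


54.5%

Water absorbed = 9.55 - 6.18 = 3.37 g
WA% = 3.37 / 6.18 x 100 = 54.5%


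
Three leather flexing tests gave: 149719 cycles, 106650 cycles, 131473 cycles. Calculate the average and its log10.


Average = 129281 cycles
log10 = 5.11


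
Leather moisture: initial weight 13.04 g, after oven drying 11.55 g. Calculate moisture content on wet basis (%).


11.4%


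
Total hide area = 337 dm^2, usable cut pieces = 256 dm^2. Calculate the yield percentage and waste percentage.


Yield = 256 / 337 x 100 = 76.0%
Waste = 337 - 256 = 81 dm^2
Waste% = 100 - 76.0 = 24.0%


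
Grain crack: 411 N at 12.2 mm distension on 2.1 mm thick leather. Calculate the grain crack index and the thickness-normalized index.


Crack index = 411 / 12.2 = 33.7 N/mm
Normalized = 33.7 / 2.1 = 16.0 N/mm per mm


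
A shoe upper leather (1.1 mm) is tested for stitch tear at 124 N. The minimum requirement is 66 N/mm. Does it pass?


STS = 112.7 N/mm
Passes: Yes

STS = 124 / 1.1 = 112.7 N/mm
Minimum required: 66 N/mm
Passes: Yes


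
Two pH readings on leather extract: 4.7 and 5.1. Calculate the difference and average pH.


Difference = |4.7 - 5.1| = 0.4
Average = (4.7 + 5.1) / 2 = 4.90


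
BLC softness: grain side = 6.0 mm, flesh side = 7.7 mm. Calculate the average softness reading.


6.85 mm


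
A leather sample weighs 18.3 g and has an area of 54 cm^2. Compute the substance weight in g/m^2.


3388.9 g/m^2

Substance weight = mass / area x 10000
SW = 18.3 / 54 x 10000
SW = 3388.9 g/m^2


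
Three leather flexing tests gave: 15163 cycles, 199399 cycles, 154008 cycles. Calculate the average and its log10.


Average = (15163 + 199399 + 154008) / 3 = 122857 cycles
log10(122857) = 5.09


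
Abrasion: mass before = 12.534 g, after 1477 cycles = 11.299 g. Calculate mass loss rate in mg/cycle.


0.836 mg/cycle

Mass loss = 12.534 - 11.299 = 1.235 g
Rate = 1.235 / 1477 x 1000 = 0.836 mg/cycle


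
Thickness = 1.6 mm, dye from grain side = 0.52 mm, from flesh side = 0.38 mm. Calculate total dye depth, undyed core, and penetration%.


Total dyed = 0.52 + 0.38 = 0.90 mm
Undyed core = 1.6 - 0.90 = 0.70 mm
Penetration = 0.90 / 1.6 x 100 = 56.3%


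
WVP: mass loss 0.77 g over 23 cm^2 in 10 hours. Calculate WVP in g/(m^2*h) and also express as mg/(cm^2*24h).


WVP = 0.77 / (23 x 10) x 10000 = 33.48 g/(m^2*h)
Mass loss in mg = 0.77 x 1000 = 770 mg
Per cm^2 per 24h in mg: 770 x 24 / (23 x 10) = 18480 / 230 = 80.35 mg/(cm^2*24h)


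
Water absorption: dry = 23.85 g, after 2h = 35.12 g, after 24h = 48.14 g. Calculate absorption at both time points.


2h absorption = 47.3%
24h absorption = 101.8%


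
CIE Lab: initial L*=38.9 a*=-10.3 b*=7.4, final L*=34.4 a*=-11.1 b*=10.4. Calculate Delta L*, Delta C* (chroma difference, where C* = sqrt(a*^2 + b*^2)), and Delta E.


Delta L* = 34.4 - 38.9 = -4.5
C1* = sqrt((-10.3)^2 + (7.4)^2) = 12.683
C2* = sqrt((-11.1)^2 + (10.4)^2) = 15.211
Delta C* = 15.211 - 12.683 = 2.53
Delta E = sqrt((-4.5)^2 + (-0.8)^2 + (3.0)^2) = 5.47


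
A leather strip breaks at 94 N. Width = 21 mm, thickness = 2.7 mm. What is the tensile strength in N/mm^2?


1.66 N/mm^2


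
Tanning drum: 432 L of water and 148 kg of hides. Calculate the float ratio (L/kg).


2.9


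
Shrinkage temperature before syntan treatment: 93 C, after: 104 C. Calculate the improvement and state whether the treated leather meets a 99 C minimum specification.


Improvement = 11 C
Meets 99 C spec: Yes


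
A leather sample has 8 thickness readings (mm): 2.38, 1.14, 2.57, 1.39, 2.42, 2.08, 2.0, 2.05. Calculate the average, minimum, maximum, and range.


Average = 2.00 mm
Min = 1.14 mm
Max = 2.57 mm
Range = 1.43 mm

Sum = 16.03
Average = 16.03 / 8 = 2.00 mm
Minimum = 1.14 mm
Maximum = 2.57 mm
Range = 2.57 - 1.14 = 1.43 mm


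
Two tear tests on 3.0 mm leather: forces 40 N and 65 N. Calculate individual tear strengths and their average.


Tear 1 = 40 / 3.0 = 13.3 N/mm
Tear 2 = 65 / 3.0 = 21.7 N/mm
Average = (13.3 + 21.7) / 2 = 17.5 N/mm


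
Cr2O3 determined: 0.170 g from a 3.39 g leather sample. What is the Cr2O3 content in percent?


Cr2O3% = 0.170 / 3.39 x 100
Cr2O3% = 5.01%


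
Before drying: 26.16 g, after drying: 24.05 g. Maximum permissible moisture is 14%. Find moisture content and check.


MC = (26.16 - 24.05) / 26.16 x 100 = 8.1%
Maximum: 14%
Acceptable: Yes


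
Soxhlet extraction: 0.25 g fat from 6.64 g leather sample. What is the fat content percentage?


Fat content = 0.25 / 6.64 x 100
Fat = 3.8%


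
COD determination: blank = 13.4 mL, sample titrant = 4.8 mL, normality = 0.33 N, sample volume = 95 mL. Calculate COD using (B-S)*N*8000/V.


239.0 mg/L


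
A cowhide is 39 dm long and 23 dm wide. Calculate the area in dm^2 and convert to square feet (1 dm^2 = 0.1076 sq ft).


Area = 39 x 23 = 897 dm^2
Conversion: 897 x 0.1076 = 96.52 sq ft


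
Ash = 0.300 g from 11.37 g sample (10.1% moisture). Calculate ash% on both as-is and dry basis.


As-is ash% = 0.300 / 11.37 x 100 = 2.64%
Dry mass = 11.37 x (100 - 10.1) / 100 = 10.22163 g
Dry-basis ash% = 0.300 / 10.22163 x 100 = 2.93%


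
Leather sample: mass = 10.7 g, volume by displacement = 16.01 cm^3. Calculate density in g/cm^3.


Density = mass / volume
Density = 10.7 / 16.01 = 0.668 g/cm^3


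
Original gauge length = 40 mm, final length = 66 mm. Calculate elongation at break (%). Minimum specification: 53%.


Elongation = 65.0%
Meets spec: Yes

Extension = 66 - 40 = 26 mm
Elongation = 26 / 40 x 100 = 65.0%
Minimum required: 53%
Meets specification: Yes


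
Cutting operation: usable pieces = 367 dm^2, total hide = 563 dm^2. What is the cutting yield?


Yield = usable / total x 100
Yield = 367 / 563 x 100 = 65.2%


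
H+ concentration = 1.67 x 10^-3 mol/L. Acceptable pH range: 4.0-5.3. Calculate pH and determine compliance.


pH = 2.78
Compliant: No


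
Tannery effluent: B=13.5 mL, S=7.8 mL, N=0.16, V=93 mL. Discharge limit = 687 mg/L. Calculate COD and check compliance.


COD = (13.5 - 7.8) x 0.16 x 8000 / 93 = 78.5 mg/L
Limit: 687 mg/L
Compliant: Yes


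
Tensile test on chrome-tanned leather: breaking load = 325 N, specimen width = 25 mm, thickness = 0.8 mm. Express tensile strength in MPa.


Cross-section = 25 x 0.8 = 20.0 mm^2
TS = 325 / 20.0 = 16.25 MPa
(1 N/mm^2 = 1 MPa)


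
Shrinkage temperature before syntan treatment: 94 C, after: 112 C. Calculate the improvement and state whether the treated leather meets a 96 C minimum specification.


Improvement = 18 C
Meets 96 C spec: Yes

Improvement = 112 - 94 = 18 C
Spec check: 112 C >= 96 C? Yes


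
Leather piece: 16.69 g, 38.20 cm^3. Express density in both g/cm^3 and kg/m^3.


Density = 16.69 / 38.20 = 0.437 g/cm^3
Convert: 0.437 x 1000 = 437 kg/m^3


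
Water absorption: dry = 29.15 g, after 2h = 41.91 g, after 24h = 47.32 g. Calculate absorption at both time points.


WA (2h) = (41.91 - 29.15) / 29.15 x 100 = 43.8%
WA (24h) = (47.32 - 29.15) / 29.15 x 100 = 62.3%


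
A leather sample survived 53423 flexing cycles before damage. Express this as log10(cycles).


4.73


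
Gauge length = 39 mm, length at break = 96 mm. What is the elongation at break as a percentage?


146.2%

Extension = 96 - 39 = 57 mm
Elongation = 57 / 39 x 100 = 146.2%


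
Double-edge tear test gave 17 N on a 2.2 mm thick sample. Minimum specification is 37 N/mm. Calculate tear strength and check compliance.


Tear strength = 17 / 2.2 = 7.7 N/mm
Required minimum = 37 N/mm
Compliant: No


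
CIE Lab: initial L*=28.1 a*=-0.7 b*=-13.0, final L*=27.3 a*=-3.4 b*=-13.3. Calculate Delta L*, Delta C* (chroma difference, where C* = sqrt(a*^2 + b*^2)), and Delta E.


Delta L* = -0.8
Delta C* = 0.71
Delta E = 2.83


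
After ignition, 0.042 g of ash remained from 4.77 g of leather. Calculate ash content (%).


Ash% = 0.042 / 4.77 x 100
Ash% = 0.88%


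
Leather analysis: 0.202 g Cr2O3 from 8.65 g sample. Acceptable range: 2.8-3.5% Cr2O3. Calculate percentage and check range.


Cr2O3% = 0.202 / 8.65 x 100 = 2.34%
Acceptable range: 2.8 to 3.5%
Within range: No


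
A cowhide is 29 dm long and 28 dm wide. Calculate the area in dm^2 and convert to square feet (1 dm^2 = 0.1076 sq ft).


812 dm^2
87.37 sq ft


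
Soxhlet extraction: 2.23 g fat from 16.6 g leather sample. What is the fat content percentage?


Fat content = 2.23 / 16.6 x 100
Fat = 13.4%


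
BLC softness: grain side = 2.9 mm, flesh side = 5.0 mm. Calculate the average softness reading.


3.95 mm


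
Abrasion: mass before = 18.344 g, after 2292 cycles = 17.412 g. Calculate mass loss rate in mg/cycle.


Mass loss = 18.344 - 17.412 = 0.932 g
Rate = 0.932 / 2292 x 1000 = 0.407 mg/cycle


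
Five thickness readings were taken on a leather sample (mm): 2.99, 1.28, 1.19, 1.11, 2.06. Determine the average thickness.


1.73 mm


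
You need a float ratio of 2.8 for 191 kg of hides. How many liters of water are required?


Water = hide weight x target ratio
Water = 191 x 2.8 = 534.8 L


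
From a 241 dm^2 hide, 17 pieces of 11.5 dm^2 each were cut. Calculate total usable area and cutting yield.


Usable area = 195.5 dm^2
Yield = 81.1%

Total usable = 17 x 11.5 = 195.5 dm^2
Yield = 195.5 / 241 x 100 = 81.1%


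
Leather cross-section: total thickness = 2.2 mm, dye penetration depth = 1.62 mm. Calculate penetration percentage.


Penetration% = 1.62 / 2.2 x 100
Penetration = 73.6%


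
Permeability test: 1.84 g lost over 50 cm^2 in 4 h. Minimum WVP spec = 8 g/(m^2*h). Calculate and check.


WVP = 1.84 / (50 x 4) x 10000 = 92.00 g/(m^2*h)
Minimum: 8 g/(m^2*h)
Meets spec: Yes


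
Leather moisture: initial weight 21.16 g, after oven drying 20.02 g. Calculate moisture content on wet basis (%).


Moisture = 21.16 - 20.02 = 1.14 g
MC = 1.14 / 21.16 x 100 = 5.4%


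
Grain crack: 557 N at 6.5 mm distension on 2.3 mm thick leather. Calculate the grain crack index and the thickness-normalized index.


Crack index = 85.7 N/mm
Normalized index = 37.3 N/mm per mm

Crack index = 557 / 6.5 = 85.7 N/mm
Normalized = 85.7 / 2.3 = 37.3 N/mm per mm


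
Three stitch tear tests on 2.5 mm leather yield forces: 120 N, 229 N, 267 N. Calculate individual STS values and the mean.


STS1 = 48.0 N/mm
STS2 = 91.6 N/mm
STS3 = 106.8 N/mm
Mean = 82.1 N/mm

STS1 = 120 / 2.5 = 48.0 N/mm
STS2 = 229 / 2.5 = 91.6 N/mm
STS3 = 267 / 2.5 = 106.8 N/mm
Mean = (48.0 + 91.6 + 106.8) / 3 = 82.1 N/mm


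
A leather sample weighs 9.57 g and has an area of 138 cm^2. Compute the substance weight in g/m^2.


Substance weight = mass / area x 10000
SW = 9.57 / 138 x 10000
SW = 693.5 g/m^2


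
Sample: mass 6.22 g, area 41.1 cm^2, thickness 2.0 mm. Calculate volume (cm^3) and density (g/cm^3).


Volume = 8.220 cm^3
Density = 0.757 g/cm^3


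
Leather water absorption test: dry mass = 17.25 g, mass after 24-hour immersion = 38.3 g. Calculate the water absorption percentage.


Water absorbed = 38.3 - 17.25 = 21.05 g
WA% = 21.05 / 17.25 x 100 = 122.0%


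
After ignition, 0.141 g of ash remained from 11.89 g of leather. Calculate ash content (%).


1.19%

Ash% = 0.141 / 11.89 x 100
Ash% = 1.19%


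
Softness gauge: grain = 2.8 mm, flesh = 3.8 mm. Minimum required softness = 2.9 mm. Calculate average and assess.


Average = (2.8 + 3.8) / 2 = 3.30 mm
Minimum = 2.9 mm
Meets requirement: Yes


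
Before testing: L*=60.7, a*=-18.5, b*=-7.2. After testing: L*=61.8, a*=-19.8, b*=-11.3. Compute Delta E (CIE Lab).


Delta E = 4.44


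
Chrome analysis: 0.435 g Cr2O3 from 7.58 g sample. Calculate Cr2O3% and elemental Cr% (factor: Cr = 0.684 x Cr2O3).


Cr2O3 = 5.74%
Cr = 3.93%

Cr2O3% = 0.435 / 7.58 x 100 = 5.74%
Cr% = 5.74 x 0.684 = 3.93%


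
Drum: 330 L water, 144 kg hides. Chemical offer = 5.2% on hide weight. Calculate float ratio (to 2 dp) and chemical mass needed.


Float ratio = 330 / 144 = 2.29
Chemical = 144 x 5.2 / 100 = 7.488 kg


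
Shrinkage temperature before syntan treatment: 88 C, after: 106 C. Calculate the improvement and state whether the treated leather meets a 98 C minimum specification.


Improvement = 18 C
Meets 98 C spec: Yes


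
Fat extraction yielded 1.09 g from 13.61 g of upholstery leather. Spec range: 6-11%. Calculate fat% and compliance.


Fat content = 8.0%
Compliant: Yes

Fat% = 1.09 / 13.61 x 100 = 8.0%
Spec range: 6-11%
Compliant: Yes


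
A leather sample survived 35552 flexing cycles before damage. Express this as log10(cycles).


log10(35552) = 4.55


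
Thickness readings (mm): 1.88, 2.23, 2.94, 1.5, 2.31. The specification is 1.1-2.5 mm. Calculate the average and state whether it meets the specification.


Sum = 10.86
Average = 10.86 / 5 = 2.17 mm
Specification range: 1.1 to 2.5 mm
Within spec: Yes


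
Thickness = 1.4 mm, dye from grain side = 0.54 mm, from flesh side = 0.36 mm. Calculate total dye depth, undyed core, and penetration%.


Total dyed = 0.54 + 0.36 = 0.90 mm
Undyed core = 1.4 - 0.90 = 0.50 mm
Penetration = 0.90 / 1.4 x 100 = 64.3%


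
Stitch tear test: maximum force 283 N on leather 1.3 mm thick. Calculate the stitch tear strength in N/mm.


Stitch tear strength = force / thickness
STS = 283 / 1.3 = 217.7 N/mm


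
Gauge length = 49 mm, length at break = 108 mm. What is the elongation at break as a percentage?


Extension = 108 - 49 = 59 mm
Elongation = 59 / 49 x 100 = 120.4%


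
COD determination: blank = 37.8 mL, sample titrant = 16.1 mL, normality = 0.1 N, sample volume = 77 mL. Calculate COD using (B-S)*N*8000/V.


225.5 mg/L

COD = (37.8 - 16.1) x 0.1 x 8000 / 77
COD = 21.7 x 0.1 x 8000 / 77
COD = 225.5 mg/L


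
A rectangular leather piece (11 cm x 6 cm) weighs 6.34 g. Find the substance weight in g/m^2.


Area = 11 x 6 = 66 cm^2
SW = 6.34 / 66 x 10000 = 960.6 g/m^2


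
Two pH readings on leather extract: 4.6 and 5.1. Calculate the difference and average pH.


Difference = 0.5
Average pH = 4.85


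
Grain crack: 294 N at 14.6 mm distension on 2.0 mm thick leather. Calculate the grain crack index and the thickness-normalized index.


Crack index = 294 / 14.6 = 20.1 N/mm
Normalized = 20.1 / 2.0 = 10.1 N/mm per mm


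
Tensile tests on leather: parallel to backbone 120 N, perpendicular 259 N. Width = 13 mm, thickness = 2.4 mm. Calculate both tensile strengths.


Area = 13 x 2.4 = 31.2 mm^2
TS (parallel) = 120 / 31.2 = 3.85 N/mm^2
TS (perpendicular) = 259 / 31.2 = 8.30 N/mm^2


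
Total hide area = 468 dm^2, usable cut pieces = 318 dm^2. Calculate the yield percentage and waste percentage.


Yield = 67.9%
Waste = 32.1%


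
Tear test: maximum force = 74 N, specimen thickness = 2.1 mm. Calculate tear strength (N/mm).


Tear strength = force / thickness
Tear = 74 / 2.1 = 35.2 N/mm


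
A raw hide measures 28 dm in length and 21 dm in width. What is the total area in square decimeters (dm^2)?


588 dm^2


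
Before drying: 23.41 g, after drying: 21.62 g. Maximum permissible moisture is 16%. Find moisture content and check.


Moisture content = 7.6%
Acceptable: Yes


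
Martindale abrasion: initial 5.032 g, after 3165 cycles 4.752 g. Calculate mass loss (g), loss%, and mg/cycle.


Loss = 5.032 - 4.752 = 0.280 g
Loss% = 0.280 / 5.032 x 100 = 5.56%
Rate = 0.280 / 3165 x 1000 = 0.088 mg/cycle


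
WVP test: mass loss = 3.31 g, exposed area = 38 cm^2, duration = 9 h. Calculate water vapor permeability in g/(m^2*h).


96.78 g/(m^2*h)

WVP = mass_loss / (area x time) x 10000
WVP = 3.31 / (38 x 9) x 10000
WVP = 3.31 / 342 x 10000 = 96.78 g/(m^2*h)


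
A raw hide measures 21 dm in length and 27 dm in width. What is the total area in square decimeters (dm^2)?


567 dm^2

Area = length x width
Area = 21 x 27 = 567 dm^2


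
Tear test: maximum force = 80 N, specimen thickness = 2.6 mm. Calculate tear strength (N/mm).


Tear strength = force / thickness
Tear = 80 / 2.6 = 30.8 N/mm


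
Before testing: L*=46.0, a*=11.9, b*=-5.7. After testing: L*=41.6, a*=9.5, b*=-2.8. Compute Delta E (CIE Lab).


Delta E = 5.79

dL = 41.6 - 46.0 = -4.4
da = 9.5 - 11.9 = -2.4
db = -2.8 - (-5.7) = 2.9
dE = sqrt((-4.4)^2 + (-2.4)^2 + (2.9)^2) = 5.79
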